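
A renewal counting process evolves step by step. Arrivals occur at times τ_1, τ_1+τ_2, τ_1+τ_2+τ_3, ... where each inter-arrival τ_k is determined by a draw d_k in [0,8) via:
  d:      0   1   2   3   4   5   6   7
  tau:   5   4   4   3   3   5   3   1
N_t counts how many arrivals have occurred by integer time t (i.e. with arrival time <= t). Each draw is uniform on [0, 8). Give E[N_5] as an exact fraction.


39049/32768

Inter-arrival values over d=0..7: [5, 4, 4, 3, 3, 5, 3, 1]
Each d has probability 1/8, so the pmf of τ is: f(1) = 1/8, f(3) = 3/8, f(4) = 1/4, f(5) = 1/4
Renewal equation for m(n) = E[N_n]: condition on τ_1 = k (if k <= n, one arrival plus a fresh copy on the remaining n−k steps): m(n) = F(n) + Σ_{k<=n} f(k)·m(n−k), where F(n) = P(τ <= n) and m(0) = 0
m(1) = F(1) = 1/8
m(2) = F(2) + f(1)·m(1) = 1/8 + 1/8·1/8 = 9/64
m(3) = F(3) + f(1)·m(2) = 1/2 + 1/8·9/64 = 265/512
m(4) = F(4) + f(1)·m(3) + f(3)·m(1) = 3/4 + 1/8·265/512 + 3/8·1/8 = 3529/4096
m(5) = F(5) + f(1)·m(4) + f(3)·m(2) + f(4)·m(1) = 1 + 1/8·3529/4096 + 3/8·9/64 + 1/4·1/8 = 39049/32768
E[N_5] = m(5) = 39049/32768


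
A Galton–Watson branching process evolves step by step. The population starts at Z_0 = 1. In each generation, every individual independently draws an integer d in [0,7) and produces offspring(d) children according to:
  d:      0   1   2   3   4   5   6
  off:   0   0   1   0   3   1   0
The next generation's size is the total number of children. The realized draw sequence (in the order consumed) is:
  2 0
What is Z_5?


0

gen 0: Z_0=1, draws=[2], offspring=[1], Z_1=1
gen 1: Z_1=1, draws=[0], offspring=[0], Z_2=0
gen 2: Z_2=0, draws=[], offspring=[], Z_3=0
gen 3: Z_3=0, draws=[], offspring=[], Z_4=0
gen 4: Z_4=0, draws=[], offspring=[], Z_5=0


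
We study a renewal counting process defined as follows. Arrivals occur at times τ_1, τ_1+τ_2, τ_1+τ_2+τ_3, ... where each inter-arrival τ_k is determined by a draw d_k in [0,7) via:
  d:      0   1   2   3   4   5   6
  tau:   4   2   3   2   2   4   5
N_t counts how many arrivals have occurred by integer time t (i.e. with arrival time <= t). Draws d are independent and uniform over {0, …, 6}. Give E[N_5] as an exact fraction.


64/49

Inter-arrival values over d=0..6: [4, 2, 3, 2, 2, 4, 5]
Each d has probability 1/7, so the pmf of τ is: f(2) = 3/7, f(3) = 1/7, f(4) = 2/7, f(5) = 1/7
Renewal equation for m(n) = E[N_n]: condition on τ_1 = k (if k <= n, one arrival plus a fresh copy on the remaining n−k steps): m(n) = F(n) + Σ_{k<=n} f(k)·m(n−k), where F(n) = P(τ <= n) and m(0) = 0
m(1) = F(1) = 0
m(2) = F(2) = 3/7
m(3) = F(3) = 4/7
m(4) = F(4) + f(2)·m(2) = 6/7 + 3/7·3/7 = 51/49
m(5) = F(5) + f(2)·m(3) + f(3)·m(2) = 1 + 3/7·4/7 + 1/7·3/7 = 64/49
E[N_5] = m(5) = 64/49


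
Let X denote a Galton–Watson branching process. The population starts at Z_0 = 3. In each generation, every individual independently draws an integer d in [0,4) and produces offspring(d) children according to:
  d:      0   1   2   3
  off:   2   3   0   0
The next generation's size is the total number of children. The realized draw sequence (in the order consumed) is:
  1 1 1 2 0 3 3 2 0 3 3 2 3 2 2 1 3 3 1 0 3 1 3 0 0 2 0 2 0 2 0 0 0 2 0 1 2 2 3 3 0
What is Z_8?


7

gen 0: Z_0=3, draws=[1, 1, 1], offspring=[3, 3, 3], Z_1=9
gen 1: Z_1=9, draws=[2, 0, 3, 3, 2, 0, 3, 3, 2], offspring=[0, 2, 0, 0, 0, 2, 0, 0, 0], Z_2=4
gen 2: Z_2=4, draws=[3, 2, 2, 1], offspring=[0, 0, 0, 3], Z_3=3
gen 3: Z_3=3, draws=[3, 3, 1], offspring=[0, 0, 3], Z_4=3
gen 4: Z_4=3, draws=[0, 3, 1], offspring=[2, 0, 3], Z_5=5
gen 5: Z_5=5, draws=[3, 0, 0, 2, 0], offspring=[0, 2, 2, 0, 2], Z_6=6
gen 6: Z_6=6, draws=[2, 0, 2, 0, 0, 0], offspring=[0, 2, 0, 2, 2, 2], Z_7=8
gen 7: Z_7=8, draws=[2, 0, 1, 2, 2, 3, 3, 0], offspring=[0, 2, 3, 0, 0, 0, 0, 2], Z_8=7


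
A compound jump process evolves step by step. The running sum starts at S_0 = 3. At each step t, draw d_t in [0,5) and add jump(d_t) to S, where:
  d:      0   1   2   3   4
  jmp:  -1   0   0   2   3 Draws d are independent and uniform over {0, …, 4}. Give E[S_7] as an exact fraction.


43/5

Outcome values over d=0..4: [-1, 0, 0, 2, 3]
Σy = 4, Σy² = 14, M = 5
μ = 4/5 = 4/5,  σ² = 14/5 − (4/5)² = 54/25
E[S_7] = 3 + 7·(4/5) = 43/5


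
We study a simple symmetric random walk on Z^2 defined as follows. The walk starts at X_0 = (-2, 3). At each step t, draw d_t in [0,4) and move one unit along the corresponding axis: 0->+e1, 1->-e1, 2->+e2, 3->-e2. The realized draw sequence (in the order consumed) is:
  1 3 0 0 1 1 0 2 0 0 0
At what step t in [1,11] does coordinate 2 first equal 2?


2

t=0: X=(-2, 3), d=1 → -e1, X_1=(-3, 3)
t=1: X=(-3, 3), d=3 → -e2, X_2=(-3, 2)
t=2: X=(-3, 2), d=0 → +e1, X_3=(-2, 2)
t=3: X=(-2, 2), d=0 → +e1, X_4=(-1, 2)
t=4: X=(-1, 2), d=1 → -e1, X_5=(-2, 2)
t=5: X=(-2, 2), d=1 → -e1, X_6=(-3, 2)
t=6: X=(-3, 2), d=0 → +e1, X_7=(-2, 2)
t=7: X=(-2, 2), d=2 → +e2, X_8=(-2, 3)
t=8: X=(-2, 3), d=0 → +e1, X_9=(-1, 3)
t=9: X=(-1, 3), d=0 → +e1, X_10=(0, 3)
t=10: X=(0, 3), d=0 → +e1, X_11=(1, 3)


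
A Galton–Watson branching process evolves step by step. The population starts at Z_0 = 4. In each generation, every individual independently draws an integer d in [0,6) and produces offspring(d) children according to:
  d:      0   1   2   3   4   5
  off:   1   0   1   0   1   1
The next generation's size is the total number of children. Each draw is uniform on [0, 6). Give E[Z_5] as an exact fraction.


128/243

Outcome values over d=0..5: [1, 0, 1, 0, 1, 1]
Σy = 4, Σy² = 4, M = 6
μ = 4/6 = 2/3,  σ² = 4/6 − (2/3)² = 2/9
E[Z_0] = 4
E[Z_1] = 2/3·E[Z_0] = 8/3
E[Z_2] = 2/3·E[Z_1] = 16/9
E[Z_3] = 2/3·E[Z_2] = 32/27
E[Z_4] = 2/3·E[Z_3] = 64/81
E[Z_5] = 2/3·E[Z_4] = 128/243


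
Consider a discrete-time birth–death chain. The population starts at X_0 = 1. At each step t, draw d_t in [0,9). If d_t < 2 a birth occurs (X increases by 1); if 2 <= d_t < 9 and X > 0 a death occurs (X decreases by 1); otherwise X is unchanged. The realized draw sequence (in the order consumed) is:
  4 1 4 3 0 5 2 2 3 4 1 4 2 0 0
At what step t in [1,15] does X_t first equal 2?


15

t=0: X=1, d=4 → death, X_1=0
t=1: X=0, d=1 → birth, X_2=1
t=2: X=1, d=4 → death, X_3=0
t=3: X=0, d=3 → hold, X_4=0
t=4: X=0, d=0 → birth, X_5=1
t=5: X=1, d=5 → death, X_6=0
t=6: X=0, d=2 → hold, X_7=0
t=7: X=0, d=2 → hold, X_8=0
t=8: X=0, d=3 → hold, X_9=0
t=9: X=0, d=4 → hold, X_10=0
t=10: X=0, d=1 → birth, X_11=1
t=11: X=1, d=4 → death, X_12=0
t=12: X=0, d=2 → hold, X_13=0
t=13: X=0, d=0 → birth, X_14=1
t=14: X=1, d=0 → birth, X_15=2


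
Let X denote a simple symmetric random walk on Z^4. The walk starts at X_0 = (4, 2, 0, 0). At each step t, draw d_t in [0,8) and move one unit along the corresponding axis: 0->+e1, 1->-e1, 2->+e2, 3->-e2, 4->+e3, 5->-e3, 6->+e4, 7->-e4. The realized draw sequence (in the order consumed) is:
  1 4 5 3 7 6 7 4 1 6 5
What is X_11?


(2, 1, 0, 0)

t=0: X=(4, 2, 0, 0), d=1 → -e1, X_1=(3, 2, 0, 0)
t=1: X=(3, 2, 0, 0), d=4 → +e3, X_2=(3, 2, 1, 0)
t=2: X=(3, 2, 1, 0), d=5 → -e3, X_3=(3, 2, 0, 0)
t=3: X=(3, 2, 0, 0), d=3 → -e2, X_4=(3, 1, 0, 0)
t=4: X=(3, 1, 0, 0), d=7 → -e4, X_5=(3, 1, 0, -1)
t=5: X=(3, 1, 0, -1), d=6 → +e4, X_6=(3, 1, 0, 0)
t=6: X=(3, 1, 0, 0), d=7 → -e4, X_7=(3, 1, 0, -1)
t=7: X=(3, 1, 0, -1), d=4 → +e3, X_8=(3, 1, 1, -1)
t=8: X=(3, 1, 1, -1), d=1 → -e1, X_9=(2, 1, 1, -1)
t=9: X=(2, 1, 1, -1), d=6 → +e4, X_10=(2, 1, 1, 0)
t=10: X=(2, 1, 1, 0), d=5 → -e3, X_11=(2, 1, 0, 0)


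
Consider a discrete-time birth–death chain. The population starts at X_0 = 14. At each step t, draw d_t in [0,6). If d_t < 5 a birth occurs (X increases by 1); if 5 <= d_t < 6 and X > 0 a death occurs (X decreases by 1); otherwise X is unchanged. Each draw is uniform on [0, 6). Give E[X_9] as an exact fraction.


20

X can drop by at most 1 per step and X_0 = 14 > T = 9, so X_t >= 14 − t >= 5 > 0 for every t <= 9: the floor at 0 (the 'and X > 0' condition) never binds. Hence X_9 = X_0 + Σ_{t<9} Y_t with i.i.d. increments Y_t = y(d_t) ∈ {+1, −1, 0}.
Outcome values over d=0..5: [1, 1, 1, 1, 1, -1]
Σy = 4, Σy² = 6, M = 6
μ = 4/6 = 2/3,  σ² = 6/6 − (2/3)² = 5/9
E[X_9] = 14 + 9·(2/3) = 20


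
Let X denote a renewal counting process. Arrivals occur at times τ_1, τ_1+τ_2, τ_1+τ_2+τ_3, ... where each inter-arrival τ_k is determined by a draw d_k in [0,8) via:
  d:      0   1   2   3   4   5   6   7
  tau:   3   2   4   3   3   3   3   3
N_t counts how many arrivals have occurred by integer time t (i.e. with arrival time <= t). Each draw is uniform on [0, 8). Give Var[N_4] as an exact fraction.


63/4096

Inter-arrival values over d=0..7: [3, 2, 4, 3, 3, 3, 3, 3]
Each d has probability 1/8, so the pmf of τ is: f(2) = 1/8, f(3) = 3/4, f(4) = 1/8
Let p_n(j) = P(N_n = j), with p_0 = [1]. Condition on τ_1: p_n(0) = P(τ > n), and for j >= 1, p_n(j) = Σ_{k<=n} f(k)·p_{n−k}(j−1)
p_1 = [1]  (j = 0)
p_2 = [7/8, 1/8]  (j = 0..1)
p_3 = [1/8, 7/8]  (j = 0..1)
p_4 = [0, 63/64, 1/64]  (j = 0..2)
E[N_4] = Σ j·p_4(j) = 65/64;  E[N_4²] = Σ j²·p_4(j) = 67/64
Var[N_4] = 67/64 − (65/64)² = 63/4096


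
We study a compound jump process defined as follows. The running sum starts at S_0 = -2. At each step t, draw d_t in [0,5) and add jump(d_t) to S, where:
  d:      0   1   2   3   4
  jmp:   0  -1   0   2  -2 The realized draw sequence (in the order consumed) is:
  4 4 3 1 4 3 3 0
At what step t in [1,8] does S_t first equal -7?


t=0: S=-2, d=4, jump=-2, S_1=-4
t=1: S=-4, d=4, jump=-2, S_2=-6
t=2: S=-6, d=3, jump=2, S_3=-4
t=3: S=-4, d=1, jump=-1, S_4=-5
t=4: S=-5, d=4, jump=-2, S_5=-7
t=5: S=-7, d=3, jump=2, S_6=-5
t=6: S=-5, d=3, jump=2, S_7=-3
t=7: S=-3, d=0, jump=0, S_8=-3

5


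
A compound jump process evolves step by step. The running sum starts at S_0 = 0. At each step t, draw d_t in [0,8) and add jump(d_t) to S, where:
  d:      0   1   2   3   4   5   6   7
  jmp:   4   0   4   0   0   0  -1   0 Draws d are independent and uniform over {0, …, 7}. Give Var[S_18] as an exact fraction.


1935/32

Outcome values over d=0..7: [4, 0, 4, 0, 0, 0, -1, 0]
Σy = 7, Σy² = 33, M = 8
μ = 7/8 = 7/8,  σ² = 33/8 − (7/8)² = 215/64
Independent increments: Var[S_18] = 18·σ² = 18·(215/64) = 1935/32


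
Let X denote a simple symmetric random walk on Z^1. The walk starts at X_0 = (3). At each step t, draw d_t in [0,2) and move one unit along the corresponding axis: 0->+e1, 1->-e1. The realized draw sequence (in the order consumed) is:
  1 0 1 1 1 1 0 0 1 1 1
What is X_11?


t=0: X=(3), d=1 → -e1, X_1=(2)
t=1: X=(2), d=0 → +e1, X_2=(3)
t=2: X=(3), d=1 → -e1, X_3=(2)
t=3: X=(2), d=1 → -e1, X_4=(1)
t=4: X=(1), d=1 → -e1, X_5=(0)
t=5: X=(0), d=1 → -e1, X_6=(-1)
t=6: X=(-1), d=0 → +e1, X_7=(0)
t=7: X=(0), d=0 → +e1, X_8=(1)
t=8: X=(1), d=1 → -e1, X_9=(0)
t=9: X=(0), d=1 → -e1, X_10=(-1)
t=10: X=(-1), d=1 → -e1, X_11=(-2)

(-2)


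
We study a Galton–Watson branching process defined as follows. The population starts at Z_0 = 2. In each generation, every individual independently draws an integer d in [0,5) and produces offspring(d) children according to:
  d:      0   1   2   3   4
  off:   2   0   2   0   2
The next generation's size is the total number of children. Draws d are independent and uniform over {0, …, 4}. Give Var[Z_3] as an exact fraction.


157248/15625

Outcome values over d=0..4: [2, 0, 2, 0, 2]
Σy = 6, Σy² = 12, M = 5
μ = 6/5 = 6/5,  σ² = 12/5 − (6/5)² = 24/25
V_0 = 0, E_0 = 2
V_1 = 24/25·E_0 + (6/5)²·V_0 = 48/25;  E_1 = 12/5
V_2 = 24/25·E_1 + (6/5)²·V_1 = 3168/625;  E_2 = 72/25
V_3 = 24/25·E_2 + (6/5)²·V_2 = 157248/15625;  E_3 = 432/125


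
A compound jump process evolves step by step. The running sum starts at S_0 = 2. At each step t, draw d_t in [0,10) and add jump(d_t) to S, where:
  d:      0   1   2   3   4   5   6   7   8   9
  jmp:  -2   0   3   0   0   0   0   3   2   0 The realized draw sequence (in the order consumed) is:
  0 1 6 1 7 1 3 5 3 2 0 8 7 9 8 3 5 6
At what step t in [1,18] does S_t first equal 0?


1

t=0: S=2, d=0, jump=-2, S_1=0
t=1: S=0, d=1, jump=0, S_2=0
t=2: S=0, d=6, jump=0, S_3=0
t=3: S=0, d=1, jump=0, S_4=0
t=4: S=0, d=7, jump=3, S_5=3
t=5: S=3, d=1, jump=0, S_6=3
t=6: S=3, d=3, jump=0, S_7=3
t=7: S=3, d=5, jump=0, S_8=3
t=8: S=3, d=3, jump=0, S_9=3
t=9: S=3, d=2, jump=3, S_10=6
t=10: S=6, d=0, jump=-2, S_11=4
t=11: S=4, d=8, jump=2, S_12=6
t=12: S=6, d=7, jump=3, S_13=9
t=13: S=9, d=9, jump=0, S_14=9
t=14: S=9, d=8, jump=2, S_15=11
t=15: S=11, d=3, jump=0, S_16=11
t=16: S=11, d=5, jump=0, S_17=11
t=17: S=11, d=6, jump=0, S_18=11


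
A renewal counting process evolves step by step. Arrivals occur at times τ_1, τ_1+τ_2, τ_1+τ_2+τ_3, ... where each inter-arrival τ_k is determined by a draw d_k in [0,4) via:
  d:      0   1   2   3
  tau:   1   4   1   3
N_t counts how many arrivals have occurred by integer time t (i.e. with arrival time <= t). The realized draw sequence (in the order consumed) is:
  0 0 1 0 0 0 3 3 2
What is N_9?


6

draw d_1=0: τ_1=1, arrival time A_1=1
draw d_2=0: τ_2=1, arrival time A_2=2
draw d_3=1: τ_3=4, arrival time A_3=6
draw d_4=0: τ_4=1, arrival time A_4=7
draw d_5=0: τ_5=1, arrival time A_5=8
draw d_6=0: τ_6=1, arrival time A_6=9
draw d_7=3: τ_7=3, arrival time A_7=12
draw d_8=3: τ_8=3, arrival time A_8=15
draw d_9=2: τ_9=1, arrival time A_9=16
N_t over t=0..9: 0:0 1:1 2:2 3:2 4:2 5:2 6:3 7:4 8:5 9:6


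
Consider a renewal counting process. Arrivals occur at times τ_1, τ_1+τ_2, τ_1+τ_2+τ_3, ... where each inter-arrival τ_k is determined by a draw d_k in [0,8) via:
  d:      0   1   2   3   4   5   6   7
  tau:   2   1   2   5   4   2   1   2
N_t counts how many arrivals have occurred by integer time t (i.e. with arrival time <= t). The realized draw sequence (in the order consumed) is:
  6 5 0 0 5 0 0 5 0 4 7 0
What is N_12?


6

draw d_1=6: τ_1=1, arrival time A_1=1
draw d_2=5: τ_2=2, arrival time A_2=3
draw d_3=0: τ_3=2, arrival time A_3=5
draw d_4=0: τ_4=2, arrival time A_4=7
draw d_5=5: τ_5=2, arrival time A_5=9
draw d_6=0: τ_6=2, arrival time A_6=11
draw d_7=0: τ_7=2, arrival time A_7=13
draw d_8=5: τ_8=2, arrival time A_8=15
draw d_9=0: τ_9=2, arrival time A_9=17
draw d_10=4: τ_10=4, arrival time A_10=21
draw d_11=7: τ_11=2, arrival time A_11=23
draw d_12=0: τ_12=2, arrival time A_12=25
N_t over t=0..12: 0:0 1:1 2:1 3:2 4:2 5:3 6:3 7:4 8:4 9:5 10:5 11:6 12:6


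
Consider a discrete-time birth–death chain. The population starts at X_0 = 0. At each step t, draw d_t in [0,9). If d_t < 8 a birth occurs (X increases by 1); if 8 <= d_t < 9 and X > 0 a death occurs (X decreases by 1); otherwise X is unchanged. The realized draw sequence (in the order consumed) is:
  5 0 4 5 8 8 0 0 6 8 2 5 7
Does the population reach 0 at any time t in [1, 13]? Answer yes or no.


no

t=0: X=0, d=5 → birth, X_1=1
t=1: X=1, d=0 → birth, X_2=2
t=2: X=2, d=4 → birth, X_3=3
t=3: X=3, d=5 → birth, X_4=4
t=4: X=4, d=8 → death, X_5=3
t=5: X=3, d=8 → death, X_6=2
t=6: X=2, d=0 → birth, X_7=3
t=7: X=3, d=0 → birth, X_8=4
t=8: X=4, d=6 → birth, X_9=5
t=9: X=5, d=8 → death, X_10=4
t=10: X=4, d=2 → birth, X_11=5
t=11: X=5, d=5 → birth, X_12=6
t=12: X=6, d=7 → birth, X_13=7


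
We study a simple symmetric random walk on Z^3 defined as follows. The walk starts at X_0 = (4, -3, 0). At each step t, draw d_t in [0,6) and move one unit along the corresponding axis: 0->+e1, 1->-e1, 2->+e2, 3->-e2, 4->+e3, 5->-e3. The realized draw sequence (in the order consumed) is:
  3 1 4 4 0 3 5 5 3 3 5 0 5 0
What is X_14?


(6, -7, -2)

t=0: X=(4, -3, 0), d=3 → -e2, X_1=(4, -4, 0)
t=1: X=(4, -4, 0), d=1 → -e1, X_2=(3, -4, 0)
t=2: X=(3, -4, 0), d=4 → +e3, X_3=(3, -4, 1)
t=3: X=(3, -4, 1), d=4 → +e3, X_4=(3, -4, 2)
t=4: X=(3, -4, 2), d=0 → +e1, X_5=(4, -4, 2)
t=5: X=(4, -4, 2), d=3 → -e2, X_6=(4, -5, 2)
t=6: X=(4, -5, 2), d=5 → -e3, X_7=(4, -5, 1)
t=7: X=(4, -5, 1), d=5 → -e3, X_8=(4, -5, 0)
t=8: X=(4, -5, 0), d=3 → -e2, X_9=(4, -6, 0)
t=9: X=(4, -6, 0), d=3 → -e2, X_10=(4, -7, 0)
t=10: X=(4, -7, 0), d=5 → -e3, X_11=(4, -7, -1)
t=11: X=(4, -7, -1), d=0 → +e1, X_12=(5, -7, -1)
t=12: X=(5, -7, -1), d=5 → -e3, X_13=(5, -7, -2)
t=13: X=(5, -7, -2), d=0 → +e1, X_14=(6, -7, -2)


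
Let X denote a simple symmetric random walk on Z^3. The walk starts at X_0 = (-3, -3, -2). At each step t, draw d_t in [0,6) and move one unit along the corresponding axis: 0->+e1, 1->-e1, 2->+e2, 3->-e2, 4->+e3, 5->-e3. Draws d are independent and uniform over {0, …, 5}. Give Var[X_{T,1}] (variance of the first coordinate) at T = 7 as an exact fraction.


Outcome values over d=0..5: [1, -1, 0, 0, 0, 0]
Σy = 0, Σy² = 2, M = 6
μ = 0/6 = 0,  σ² = 2/6 − (0)² = 1/3
Independent increments: Var[X_7] = 7·σ² = 7·(1/3) = 7/3

7/3


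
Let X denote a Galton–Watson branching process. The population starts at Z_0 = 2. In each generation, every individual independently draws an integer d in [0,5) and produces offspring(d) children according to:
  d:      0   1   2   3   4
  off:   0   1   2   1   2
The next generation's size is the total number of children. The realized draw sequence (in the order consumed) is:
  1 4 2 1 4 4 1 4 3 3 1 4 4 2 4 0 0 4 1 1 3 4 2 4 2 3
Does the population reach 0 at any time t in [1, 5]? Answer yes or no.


gen 0: Z_0=2, draws=[1, 4], offspring=[1, 2], Z_1=3
gen 1: Z_1=3, draws=[2, 1, 4], offspring=[2, 1, 2], Z_2=5
gen 2: Z_2=5, draws=[4, 1, 4, 3, 3], offspring=[2, 1, 2, 1, 1], Z_3=7
gen 3: Z_3=7, draws=[1, 4, 4, 2, 4, 0, 0], offspring=[1, 2, 2, 2, 2, 0, 0], Z_4=9
gen 4: Z_4=9, draws=[4, 1, 1, 3, 4, 2, 4, 2, 3], offspring=[2, 1, 1, 1, 2, 2, 2, 2, 1], Z_5=14

no


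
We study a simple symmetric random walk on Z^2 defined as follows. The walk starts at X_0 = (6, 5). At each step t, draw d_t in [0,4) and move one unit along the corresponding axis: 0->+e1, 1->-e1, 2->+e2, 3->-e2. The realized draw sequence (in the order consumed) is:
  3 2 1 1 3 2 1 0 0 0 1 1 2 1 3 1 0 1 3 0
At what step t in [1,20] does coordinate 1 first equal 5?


t=0: X=(6, 5), d=3 → -e2, X_1=(6, 4)
t=1: X=(6, 4), d=2 → +e2, X_2=(6, 5)
t=2: X=(6, 5), d=1 → -e1, X_3=(5, 5)
t=3: X=(5, 5), d=1 → -e1, X_4=(4, 5)
t=4: X=(4, 5), d=3 → -e2, X_5=(4, 4)
t=5: X=(4, 4), d=2 → +e2, X_6=(4, 5)
t=6: X=(4, 5), d=1 → -e1, X_7=(3, 5)
t=7: X=(3, 5), d=0 → +e1, X_8=(4, 5)
t=8: X=(4, 5), d=0 → +e1, X_9=(5, 5)
t=9: X=(5, 5), d=0 → +e1, X_10=(6, 5)
t=10: X=(6, 5), d=1 → -e1, X_11=(5, 5)
t=11: X=(5, 5), d=1 → -e1, X_12=(4, 5)
t=12: X=(4, 5), d=2 → +e2, X_13=(4, 6)
t=13: X=(4, 6), d=1 → -e1, X_14=(3, 6)
t=14: X=(3, 6), d=3 → -e2, X_15=(3, 5)
t=15: X=(3, 5), d=1 → -e1, X_16=(2, 5)
t=16: X=(2, 5), d=0 → +e1, X_17=(3, 5)
t=17: X=(3, 5), d=1 → -e1, X_18=(2, 5)
t=18: X=(2, 5), d=3 → -e2, X_19=(2, 4)
t=19: X=(2, 4), d=0 → +e1, X_20=(3, 4)

3


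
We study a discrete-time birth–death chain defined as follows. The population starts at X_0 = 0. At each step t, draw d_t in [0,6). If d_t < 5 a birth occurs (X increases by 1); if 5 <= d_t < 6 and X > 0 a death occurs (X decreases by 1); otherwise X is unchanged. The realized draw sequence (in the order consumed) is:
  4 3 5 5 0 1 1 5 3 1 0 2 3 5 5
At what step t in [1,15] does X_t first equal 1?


t=0: X=0, d=4 → birth, X_1=1
t=1: X=1, d=3 → birth, X_2=2
t=2: X=2, d=5 → death, X_3=1
t=3: X=1, d=5 → death, X_4=0
t=4: X=0, d=0 → birth, X_5=1
t=5: X=1, d=1 → birth, X_6=2
t=6: X=2, d=1 → birth, X_7=3
t=7: X=3, d=5 → death, X_8=2
t=8: X=2, d=3 → birth, X_9=3
t=9: X=3, d=1 → birth, X_10=4
t=10: X=4, d=0 → birth, X_11=5
t=11: X=5, d=2 → birth, X_12=6
t=12: X=6, d=3 → birth, X_13=7
t=13: X=7, d=5 → death, X_14=6
t=14: X=6, d=5 → death, X_15=5

1


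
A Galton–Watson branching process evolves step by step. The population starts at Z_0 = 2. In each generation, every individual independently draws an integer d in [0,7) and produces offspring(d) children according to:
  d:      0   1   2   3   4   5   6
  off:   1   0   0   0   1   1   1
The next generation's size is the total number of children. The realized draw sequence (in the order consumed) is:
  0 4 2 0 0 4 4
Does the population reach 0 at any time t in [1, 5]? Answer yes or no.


no

gen 0: Z_0=2, draws=[0, 4], offspring=[1, 1], Z_1=2
gen 1: Z_1=2, draws=[2, 0], offspring=[0, 1], Z_2=1
gen 2: Z_2=1, draws=[0], offspring=[1], Z_3=1
gen 3: Z_3=1, draws=[4], offspring=[1], Z_4=1
gen 4: Z_4=1, draws=[4], offspring=[1], Z_5=1


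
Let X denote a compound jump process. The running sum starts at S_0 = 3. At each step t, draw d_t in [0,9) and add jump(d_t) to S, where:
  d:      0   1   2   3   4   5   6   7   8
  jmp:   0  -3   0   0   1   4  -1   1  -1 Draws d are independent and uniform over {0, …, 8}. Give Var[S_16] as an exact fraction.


Outcome values over d=0..8: [0, -3, 0, 0, 1, 4, -1, 1, -1]
Σy = 1, Σy² = 29, M = 9
μ = 1/9 = 1/9,  σ² = 29/9 − (1/9)² = 260/81
Independent increments: Var[S_16] = 16·σ² = 16·(260/81) = 4160/81

4160/81


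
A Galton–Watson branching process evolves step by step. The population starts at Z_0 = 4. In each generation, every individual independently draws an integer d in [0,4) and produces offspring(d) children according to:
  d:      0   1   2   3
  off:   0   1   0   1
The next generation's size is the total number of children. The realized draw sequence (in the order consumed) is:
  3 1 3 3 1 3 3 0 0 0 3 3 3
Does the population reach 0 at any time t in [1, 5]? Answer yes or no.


gen 0: Z_0=4, draws=[3, 1, 3, 3], offspring=[1, 1, 1, 1], Z_1=4
gen 1: Z_1=4, draws=[1, 3, 3, 0], offspring=[1, 1, 1, 0], Z_2=3
gen 2: Z_2=3, draws=[0, 0, 3], offspring=[0, 0, 1], Z_3=1
gen 3: Z_3=1, draws=[3], offspring=[1], Z_4=1
gen 4: Z_4=1, draws=[3], offspring=[1], Z_5=1

no


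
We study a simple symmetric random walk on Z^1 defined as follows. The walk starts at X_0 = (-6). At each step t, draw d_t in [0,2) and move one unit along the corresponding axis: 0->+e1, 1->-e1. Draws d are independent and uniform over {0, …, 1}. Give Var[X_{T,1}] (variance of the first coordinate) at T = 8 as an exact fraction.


Outcome values over d=0..1: [1, -1]
Σy = 0, Σy² = 2, M = 2
μ = 0/2 = 0,  σ² = 2/2 − (0)² = 1
Independent increments: Var[X_8] = 8·σ² = 8·(1) = 8

8


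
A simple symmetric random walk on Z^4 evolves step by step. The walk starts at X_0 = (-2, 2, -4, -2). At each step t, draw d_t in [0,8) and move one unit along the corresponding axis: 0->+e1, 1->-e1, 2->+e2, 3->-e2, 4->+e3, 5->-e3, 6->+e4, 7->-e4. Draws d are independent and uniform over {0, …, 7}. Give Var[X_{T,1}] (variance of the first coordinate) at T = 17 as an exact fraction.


Outcome values over d=0..7: [1, -1, 0, 0, 0, 0, 0, 0]
Σy = 0, Σy² = 2, M = 8
μ = 0/8 = 0,  σ² = 2/8 − (0)² = 1/4
Independent increments: Var[X_17] = 17·σ² = 17·(1/4) = 17/4

17/4


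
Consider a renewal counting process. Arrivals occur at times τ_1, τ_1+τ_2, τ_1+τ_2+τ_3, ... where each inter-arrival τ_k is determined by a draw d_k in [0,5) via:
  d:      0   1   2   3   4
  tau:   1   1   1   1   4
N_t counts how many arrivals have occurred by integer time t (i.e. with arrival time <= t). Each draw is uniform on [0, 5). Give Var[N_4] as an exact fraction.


697424/390625

Inter-arrival values over d=0..4: [1, 1, 1, 1, 4]
Each d has probability 1/5, so the pmf of τ is: f(1) = 4/5, f(4) = 1/5
Let p_n(j) = P(N_n = j), with p_0 = [1]. Condition on τ_1: p_n(0) = P(τ > n), and for j >= 1, p_n(j) = Σ_{k<=n} f(k)·p_{n−k}(j−1)
p_1 = [1/5, 4/5]  (j = 0..1)
p_2 = [1/5, 4/25, 16/25]  (j = 0..2)
p_3 = [1/5, 4/25, 16/125, 64/125]  (j = 0..3)
p_4 = [0, 9/25, 16/125, 64/625, 256/625]  (j = 0..4)
E[N_4] = Σ j·p_4(j) = 1601/625;  E[N_4²] = Σ j²·p_4(j) = 5217/625
Var[N_4] = 5217/625 − (1601/625)² = 697424/390625


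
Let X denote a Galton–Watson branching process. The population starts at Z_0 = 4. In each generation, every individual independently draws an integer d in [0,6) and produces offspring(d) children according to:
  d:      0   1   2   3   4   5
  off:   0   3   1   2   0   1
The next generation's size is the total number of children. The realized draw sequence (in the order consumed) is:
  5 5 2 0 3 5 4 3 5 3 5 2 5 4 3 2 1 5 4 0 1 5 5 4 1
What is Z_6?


8

gen 0: Z_0=4, draws=[5, 5, 2, 0], offspring=[1, 1, 1, 0], Z_1=3
gen 1: Z_1=3, draws=[3, 5, 4], offspring=[2, 1, 0], Z_2=3
gen 2: Z_2=3, draws=[3, 5, 3], offspring=[2, 1, 2], Z_3=5
gen 3: Z_3=5, draws=[5, 2, 5, 4, 3], offspring=[1, 1, 1, 0, 2], Z_4=5
gen 4: Z_4=5, draws=[2, 1, 5, 4, 0], offspring=[1, 3, 1, 0, 0], Z_5=5
gen 5: Z_5=5, draws=[1, 5, 5, 4, 1], offspring=[3, 1, 1, 0, 3], Z_6=8


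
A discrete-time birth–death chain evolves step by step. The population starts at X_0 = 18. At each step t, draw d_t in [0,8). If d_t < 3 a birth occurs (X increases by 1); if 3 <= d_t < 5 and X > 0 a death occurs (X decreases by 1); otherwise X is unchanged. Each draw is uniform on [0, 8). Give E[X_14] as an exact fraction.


79/4

X can drop by at most 1 per step and X_0 = 18 > T = 14, so X_t >= 18 − t >= 4 > 0 for every t <= 14: the floor at 0 (the 'and X > 0' condition) never binds. Hence X_14 = X_0 + Σ_{t<14} Y_t with i.i.d. increments Y_t = y(d_t) ∈ {+1, −1, 0}.
Outcome values over d=0..7: [1, 1, 1, -1, -1, 0, 0, 0]
Σy = 1, Σy² = 5, M = 8
μ = 1/8 = 1/8,  σ² = 5/8 − (1/8)² = 39/64
E[X_14] = 18 + 14·(1/8) = 79/4


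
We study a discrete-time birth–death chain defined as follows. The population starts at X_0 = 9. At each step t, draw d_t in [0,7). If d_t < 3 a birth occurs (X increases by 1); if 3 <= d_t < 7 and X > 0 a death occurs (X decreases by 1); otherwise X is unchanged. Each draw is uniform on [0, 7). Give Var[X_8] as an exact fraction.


X can drop by at most 1 per step and X_0 = 9 > T = 8, so X_t >= 9 − t >= 1 > 0 for every t <= 8: the floor at 0 (the 'and X > 0' condition) never binds. Hence X_8 = X_0 + Σ_{t<8} Y_t with i.i.d. increments Y_t = y(d_t) ∈ {+1, −1, 0}.
Outcome values over d=0..6: [1, 1, 1, -1, -1, -1, -1]
Σy = -1, Σy² = 7, M = 7
μ = -1/7 = -1/7,  σ² = 7/7 − (-1/7)² = 48/49
Independent increments: Var[X_8] = 8·σ² = 8·(48/49) = 384/49

384/49


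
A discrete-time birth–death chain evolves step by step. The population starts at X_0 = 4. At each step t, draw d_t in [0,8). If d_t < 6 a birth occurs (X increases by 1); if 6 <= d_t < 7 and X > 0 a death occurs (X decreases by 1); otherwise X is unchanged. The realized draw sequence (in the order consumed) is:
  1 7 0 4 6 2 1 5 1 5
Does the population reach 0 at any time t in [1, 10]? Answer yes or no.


t=0: X=4, d=1 → birth, X_1=5
t=1: X=5, d=7 → hold, X_2=5
t=2: X=5, d=0 → birth, X_3=6
t=3: X=6, d=4 → birth, X_4=7
t=4: X=7, d=6 → death, X_5=6
t=5: X=6, d=2 → birth, X_6=7
t=6: X=7, d=1 → birth, X_7=8
t=7: X=8, d=5 → birth, X_8=9
t=8: X=9, d=1 → birth, X_9=10
t=9: X=10, d=5 → birth, X_10=11

no


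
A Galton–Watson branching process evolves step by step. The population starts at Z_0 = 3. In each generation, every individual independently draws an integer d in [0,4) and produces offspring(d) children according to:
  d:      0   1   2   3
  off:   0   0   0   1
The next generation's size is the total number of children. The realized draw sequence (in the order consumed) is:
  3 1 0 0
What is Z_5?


0

gen 0: Z_0=3, draws=[3, 1, 0], offspring=[1, 0, 0], Z_1=1
gen 1: Z_1=1, draws=[0], offspring=[0], Z_2=0
gen 2: Z_2=0, draws=[], offspring=[], Z_3=0
gen 3: Z_3=0, draws=[], offspring=[], Z_4=0
gen 4: Z_4=0, draws=[], offspring=[], Z_5=0


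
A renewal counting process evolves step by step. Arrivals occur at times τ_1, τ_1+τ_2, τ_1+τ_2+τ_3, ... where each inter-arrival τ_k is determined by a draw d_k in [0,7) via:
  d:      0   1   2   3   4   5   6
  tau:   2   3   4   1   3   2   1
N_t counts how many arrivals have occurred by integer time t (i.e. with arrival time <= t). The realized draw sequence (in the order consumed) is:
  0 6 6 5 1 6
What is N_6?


4

draw d_1=0: τ_1=2, arrival time A_1=2
draw d_2=6: τ_2=1, arrival time A_2=3
draw d_3=6: τ_3=1, arrival time A_3=4
draw d_4=5: τ_4=2, arrival time A_4=6
draw d_5=1: τ_5=3, arrival time A_5=9
draw d_6=6: τ_6=1, arrival time A_6=10
N_t over t=0..6: 0:0 1:0 2:1 3:2 4:3 5:3 6:4


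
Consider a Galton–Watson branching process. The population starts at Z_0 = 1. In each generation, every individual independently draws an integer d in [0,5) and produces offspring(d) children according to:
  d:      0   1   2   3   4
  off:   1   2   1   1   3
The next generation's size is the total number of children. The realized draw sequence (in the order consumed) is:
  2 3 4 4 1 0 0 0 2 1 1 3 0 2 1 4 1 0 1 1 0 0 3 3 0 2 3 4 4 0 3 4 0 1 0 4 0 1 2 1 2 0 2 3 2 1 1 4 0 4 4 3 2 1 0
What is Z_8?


gen 0: Z_0=1, draws=[2], offspring=[1], Z_1=1
gen 1: Z_1=1, draws=[3], offspring=[1], Z_2=1
gen 2: Z_2=1, draws=[4], offspring=[3], Z_3=3
gen 3: Z_3=3, draws=[4, 1, 0], offspring=[3, 2, 1], Z_4=6
gen 4: Z_4=6, draws=[0, 0, 2, 1, 1, 3], offspring=[1, 1, 1, 2, 2, 1], Z_5=8
gen 5: Z_5=8, draws=[0, 2, 1, 4, 1, 0, 1, 1], offspring=[1, 1, 2, 3, 2, 1, 2, 2], Z_6=14
gen 6: Z_6=14, draws=[0, 0, 3, 3, 0, 2, 3, 4, 4, 0, 3, 4, 0, 1], offspring=[1, 1, 1, 1, 1, 1, 1, 3, 3, 1, 1, 3, 1, 2], Z_7=21
gen 7: Z_7=21, draws=[0, 4, 0, 1, 2, 1, 2, 0, 2, 3, 2, 1, 1, 4, 0, 4, 4, 3, 2, 1, 0], offspring=[1, 3, 1, 2, 1, 2, 1, 1, 1, 1, 1, 2, 2, 3, 1, 3, 3, 1, 1, 2, 1], Z_8=34

34


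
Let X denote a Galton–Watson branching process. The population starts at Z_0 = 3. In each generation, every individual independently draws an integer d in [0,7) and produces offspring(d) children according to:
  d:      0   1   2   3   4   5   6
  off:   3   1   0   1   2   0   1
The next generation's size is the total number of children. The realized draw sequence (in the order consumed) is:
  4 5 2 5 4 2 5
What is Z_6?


0

gen 0: Z_0=3, draws=[4, 5, 2], offspring=[2, 0, 0], Z_1=2
gen 1: Z_1=2, draws=[5, 4], offspring=[0, 2], Z_2=2
gen 2: Z_2=2, draws=[2, 5], offspring=[0, 0], Z_3=0
gen 3: Z_3=0, draws=[], offspring=[], Z_4=0
gen 4: Z_4=0, draws=[], offspring=[], Z_5=0
gen 5: Z_5=0, draws=[], offspring=[], Z_6=0


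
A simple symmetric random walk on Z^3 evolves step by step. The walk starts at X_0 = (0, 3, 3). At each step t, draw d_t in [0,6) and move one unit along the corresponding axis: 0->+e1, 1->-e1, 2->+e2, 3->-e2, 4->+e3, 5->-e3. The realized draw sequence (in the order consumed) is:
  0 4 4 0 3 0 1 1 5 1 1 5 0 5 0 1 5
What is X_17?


(0, 2, 1)

t=0: X=(0, 3, 3), d=0 → +e1, X_1=(1, 3, 3)
t=1: X=(1, 3, 3), d=4 → +e3, X_2=(1, 3, 4)
t=2: X=(1, 3, 4), d=4 → +e3, X_3=(1, 3, 5)
t=3: X=(1, 3, 5), d=0 → +e1, X_4=(2, 3, 5)
t=4: X=(2, 3, 5), d=3 → -e2, X_5=(2, 2, 5)
t=5: X=(2, 2, 5), d=0 → +e1, X_6=(3, 2, 5)
t=6: X=(3, 2, 5), d=1 → -e1, X_7=(2, 2, 5)
t=7: X=(2, 2, 5), d=1 → -e1, X_8=(1, 2, 5)
t=8: X=(1, 2, 5), d=5 → -e3, X_9=(1, 2, 4)
t=9: X=(1, 2, 4), d=1 → -e1, X_10=(0, 2, 4)
t=10: X=(0, 2, 4), d=1 → -e1, X_11=(-1, 2, 4)
t=11: X=(-1, 2, 4), d=5 → -e3, X_12=(-1, 2, 3)
t=12: X=(-1, 2, 3), d=0 → +e1, X_13=(0, 2, 3)
t=13: X=(0, 2, 3), d=5 → -e3, X_14=(0, 2, 2)
t=14: X=(0, 2, 2), d=0 → +e1, X_15=(1, 2, 2)
t=15: X=(1, 2, 2), d=1 → -e1, X_16=(0, 2, 2)
t=16: X=(0, 2, 2), d=5 → -e3, X_17=(0, 2, 1)


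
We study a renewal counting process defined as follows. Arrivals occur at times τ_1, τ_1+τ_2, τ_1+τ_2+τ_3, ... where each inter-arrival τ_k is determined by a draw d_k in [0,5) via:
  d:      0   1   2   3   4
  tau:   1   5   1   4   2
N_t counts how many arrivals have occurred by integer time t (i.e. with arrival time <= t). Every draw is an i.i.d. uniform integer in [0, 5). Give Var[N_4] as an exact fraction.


409594/390625

Inter-arrival values over d=0..4: [1, 5, 1, 4, 2]
Each d has probability 1/5, so the pmf of τ is: f(1) = 2/5, f(2) = 1/5, f(4) = 1/5, f(5) = 1/5
Let p_n(j) = P(N_n = j), with p_0 = [1]. Condition on τ_1: p_n(0) = P(τ > n), and for j >= 1, p_n(j) = Σ_{k<=n} f(k)·p_{n−k}(j−1)
p_1 = [3/5, 2/5]  (j = 0..1)
p_2 = [2/5, 11/25, 4/25]  (j = 0..2)
p_3 = [2/5, 7/25, 32/125, 8/125]  (j = 0..3)
p_4 = [1/5, 11/25, 1/5, 84/625, 16/625]  (j = 0..4)
E[N_4] = Σ j·p_4(j) = 841/625;  E[N_4²] = Σ j²·p_4(j) = 1787/625
Var[N_4] = 1787/625 − (841/625)² = 409594/390625


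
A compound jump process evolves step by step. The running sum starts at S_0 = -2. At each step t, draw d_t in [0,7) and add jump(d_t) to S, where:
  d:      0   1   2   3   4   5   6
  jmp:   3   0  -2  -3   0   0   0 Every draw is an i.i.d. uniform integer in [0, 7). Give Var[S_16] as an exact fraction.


2400/49

Outcome values over d=0..6: [3, 0, -2, -3, 0, 0, 0]
Σy = -2, Σy² = 22, M = 7
μ = -2/7 = -2/7,  σ² = 22/7 − (-2/7)² = 150/49
Independent increments: Var[S_16] = 16·σ² = 16·(150/49) = 2400/49


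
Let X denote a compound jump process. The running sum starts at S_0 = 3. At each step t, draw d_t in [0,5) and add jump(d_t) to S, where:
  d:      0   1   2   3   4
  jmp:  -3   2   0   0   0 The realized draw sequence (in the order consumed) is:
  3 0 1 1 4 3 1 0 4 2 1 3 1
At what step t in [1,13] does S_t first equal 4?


4

t=0: S=3, d=3, jump=0, S_1=3
t=1: S=3, d=0, jump=-3, S_2=0
t=2: S=0, d=1, jump=2, S_3=2
t=3: S=2, d=1, jump=2, S_4=4
t=4: S=4, d=4, jump=0, S_5=4
t=5: S=4, d=3, jump=0, S_6=4
t=6: S=4, d=1, jump=2, S_7=6
t=7: S=6, d=0, jump=-3, S_8=3
t=8: S=3, d=4, jump=0, S_9=3
t=9: S=3, d=2, jump=0, S_10=3
t=10: S=3, d=1, jump=2, S_11=5
t=11: S=5, d=3, jump=0, S_12=5
t=12: S=5, d=1, jump=2, S_13=7


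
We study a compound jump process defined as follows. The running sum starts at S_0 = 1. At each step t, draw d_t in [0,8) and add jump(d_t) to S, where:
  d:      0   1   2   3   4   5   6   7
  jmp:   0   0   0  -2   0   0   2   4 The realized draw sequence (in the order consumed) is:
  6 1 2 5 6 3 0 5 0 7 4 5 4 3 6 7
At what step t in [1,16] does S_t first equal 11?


t=0: S=1, d=6, jump=2, S_1=3
t=1: S=3, d=1, jump=0, S_2=3
t=2: S=3, d=2, jump=0, S_3=3
t=3: S=3, d=5, jump=0, S_4=3
t=4: S=3, d=6, jump=2, S_5=5
t=5: S=5, d=3, jump=-2, S_6=3
t=6: S=3, d=0, jump=0, S_7=3
t=7: S=3, d=5, jump=0, S_8=3
t=8: S=3, d=0, jump=0, S_9=3
t=9: S=3, d=7, jump=4, S_10=7
t=10: S=7, d=4, jump=0, S_11=7
t=11: S=7, d=5, jump=0, S_12=7
t=12: S=7, d=4, jump=0, S_13=7
t=13: S=7, d=3, jump=-2, S_14=5
t=14: S=5, d=6, jump=2, S_15=7
t=15: S=7, d=7, jump=4, S_16=11

16


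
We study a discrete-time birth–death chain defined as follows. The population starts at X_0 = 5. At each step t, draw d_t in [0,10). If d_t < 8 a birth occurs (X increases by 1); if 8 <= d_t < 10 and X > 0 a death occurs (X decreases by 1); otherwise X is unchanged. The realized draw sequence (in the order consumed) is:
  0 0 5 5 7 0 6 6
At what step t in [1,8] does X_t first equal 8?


t=0: X=5, d=0 → birth, X_1=6
t=1: X=6, d=0 → birth, X_2=7
t=2: X=7, d=5 → birth, X_3=8
t=3: X=8, d=5 → birth, X_4=9
t=4: X=9, d=7 → birth, X_5=10
t=5: X=10, d=0 → birth, X_6=11
t=6: X=11, d=6 → birth, X_7=12
t=7: X=12, d=6 → birth, X_8=13

3


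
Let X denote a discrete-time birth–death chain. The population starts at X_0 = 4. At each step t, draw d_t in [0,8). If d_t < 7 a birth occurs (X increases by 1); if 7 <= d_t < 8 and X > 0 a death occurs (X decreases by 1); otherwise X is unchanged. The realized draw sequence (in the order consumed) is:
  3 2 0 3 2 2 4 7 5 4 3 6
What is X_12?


t=0: X=4, d=3 → birth, X_1=5
t=1: X=5, d=2 → birth, X_2=6
t=2: X=6, d=0 → birth, X_3=7
t=3: X=7, d=3 → birth, X_4=8
t=4: X=8, d=2 → birth, X_5=9
t=5: X=9, d=2 → birth, X_6=10
t=6: X=10, d=4 → birth, X_7=11
t=7: X=11, d=7 → death, X_8=10
t=8: X=10, d=5 → birth, X_9=11
t=9: X=11, d=4 → birth, X_10=12
t=10: X=12, d=3 → birth, X_11=13
t=11: X=13, d=6 → birth, X_12=14

14


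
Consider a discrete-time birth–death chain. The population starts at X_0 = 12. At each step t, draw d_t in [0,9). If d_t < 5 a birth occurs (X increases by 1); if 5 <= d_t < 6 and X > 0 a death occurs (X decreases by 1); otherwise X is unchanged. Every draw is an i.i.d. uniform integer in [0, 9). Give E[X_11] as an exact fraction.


X can drop by at most 1 per step and X_0 = 12 > T = 11, so X_t >= 12 − t >= 1 > 0 for every t <= 11: the floor at 0 (the 'and X > 0' condition) never binds. Hence X_11 = X_0 + Σ_{t<11} Y_t with i.i.d. increments Y_t = y(d_t) ∈ {+1, −1, 0}.
Outcome values over d=0..8: [1, 1, 1, 1, 1, -1, 0, 0, 0]
Σy = 4, Σy² = 6, M = 9
μ = 4/9 = 4/9,  σ² = 6/9 − (4/9)² = 38/81
E[X_11] = 12 + 11·(4/9) = 152/9

152/9


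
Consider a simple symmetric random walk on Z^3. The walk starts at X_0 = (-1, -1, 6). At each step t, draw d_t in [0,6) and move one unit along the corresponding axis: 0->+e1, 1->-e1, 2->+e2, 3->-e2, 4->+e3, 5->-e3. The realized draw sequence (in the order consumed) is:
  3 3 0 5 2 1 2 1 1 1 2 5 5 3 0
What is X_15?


t=0: X=(-1, -1, 6), d=3 → -e2, X_1=(-1, -2, 6)
t=1: X=(-1, -2, 6), d=3 → -e2, X_2=(-1, -3, 6)
t=2: X=(-1, -3, 6), d=0 → +e1, X_3=(0, -3, 6)
t=3: X=(0, -3, 6), d=5 → -e3, X_4=(0, -3, 5)
t=4: X=(0, -3, 5), d=2 → +e2, X_5=(0, -2, 5)
t=5: X=(0, -2, 5), d=1 → -e1, X_6=(-1, -2, 5)
t=6: X=(-1, -2, 5), d=2 → +e2, X_7=(-1, -1, 5)
t=7: X=(-1, -1, 5), d=1 → -e1, X_8=(-2, -1, 5)
t=8: X=(-2, -1, 5), d=1 → -e1, X_9=(-3, -1, 5)
t=9: X=(-3, -1, 5), d=1 → -e1, X_10=(-4, -1, 5)
t=10: X=(-4, -1, 5), d=2 → +e2, X_11=(-4, 0, 5)
t=11: X=(-4, 0, 5), d=5 → -e3, X_12=(-4, 0, 4)
t=12: X=(-4, 0, 4), d=5 → -e3, X_13=(-4, 0, 3)
t=13: X=(-4, 0, 3), d=3 → -e2, X_14=(-4, -1, 3)
t=14: X=(-4, -1, 3), d=0 → +e1, X_15=(-3, -1, 3)

(-3, -1, 3)


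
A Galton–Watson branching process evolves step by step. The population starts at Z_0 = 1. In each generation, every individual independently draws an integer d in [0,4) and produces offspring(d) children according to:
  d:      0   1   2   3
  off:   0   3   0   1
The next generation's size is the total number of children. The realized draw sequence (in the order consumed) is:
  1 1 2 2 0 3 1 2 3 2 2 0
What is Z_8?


gen 0: Z_0=1, draws=[1], offspring=[3], Z_1=3
gen 1: Z_1=3, draws=[1, 2, 2], offspring=[3, 0, 0], Z_2=3
gen 2: Z_2=3, draws=[0, 3, 1], offspring=[0, 1, 3], Z_3=4
gen 3: Z_3=4, draws=[2, 3, 2, 2], offspring=[0, 1, 0, 0], Z_4=1
gen 4: Z_4=1, draws=[0], offspring=[0], Z_5=0
gen 5: Z_5=0, draws=[], offspring=[], Z_6=0
gen 6: Z_6=0, draws=[], offspring=[], Z_7=0
gen 7: Z_7=0, draws=[], offspring=[], Z_8=0

0


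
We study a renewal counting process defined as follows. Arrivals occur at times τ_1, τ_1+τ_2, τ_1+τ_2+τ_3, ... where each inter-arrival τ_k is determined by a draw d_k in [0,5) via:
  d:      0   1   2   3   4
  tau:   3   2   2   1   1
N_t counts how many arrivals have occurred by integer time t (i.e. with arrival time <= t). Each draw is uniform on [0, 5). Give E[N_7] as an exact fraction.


293168/78125

Inter-arrival values over d=0..4: [3, 2, 2, 1, 1]
Each d has probability 1/5, so the pmf of τ is: f(1) = 2/5, f(2) = 2/5, f(3) = 1/5
Renewal equation for m(n) = E[N_n]: condition on τ_1 = k (if k <= n, one arrival plus a fresh copy on the remaining n−k steps): m(n) = F(n) + Σ_{k<=n} f(k)·m(n−k), where F(n) = P(τ <= n) and m(0) = 0
m(1) = F(1) = 2/5
m(2) = F(2) + f(1)·m(1) = 4/5 + 2/5·2/5 = 24/25
m(3) = F(3) + f(1)·m(2) + f(2)·m(1) = 1 + 2/5·24/25 + 2/5·2/5 = 193/125
m(4) = F(4) + f(1)·m(3) + f(2)·m(2) + f(3)·m(1) = 1 + 2/5·193/125 + 2/5·24/25 + 1/5·2/5 = 1301/625
m(5) = F(5) + f(1)·m(4) + f(2)·m(3) + f(3)·m(2) = 1 + 2/5·1301/625 + 2/5·193/125 + 1/5·24/25 = 8257/3125
m(6) = F(6) + f(1)·m(5) + f(2)·m(4) + f(3)·m(3) = 1 + 2/5·8257/3125 + 2/5·1301/625 + 1/5·193/125 = 49974/15625
m(7) = F(7) + f(1)·m(6) + f(2)·m(5) + f(3)·m(4) = 1 + 2/5·49974/15625 + 2/5·8257/3125 + 1/5·1301/625 = 293168/78125
E[N_7] = m(7) = 293168/78125


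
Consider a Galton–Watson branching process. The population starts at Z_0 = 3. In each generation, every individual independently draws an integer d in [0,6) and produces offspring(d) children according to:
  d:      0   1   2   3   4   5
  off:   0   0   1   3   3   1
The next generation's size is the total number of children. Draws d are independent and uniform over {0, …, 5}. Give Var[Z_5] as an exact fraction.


2799104/19683

Outcome values over d=0..5: [0, 0, 1, 3, 3, 1]
Σy = 8, Σy² = 20, M = 6
μ = 8/6 = 4/3,  σ² = 20/6 − (4/3)² = 14/9
V_0 = 0, E_0 = 3
V_1 = 14/9·E_0 + (4/3)²·V_0 = 14/3;  E_1 = 4
V_2 = 14/9·E_1 + (4/3)²·V_1 = 392/27;  E_2 = 16/3
V_3 = 14/9·E_2 + (4/3)²·V_2 = 8288/243;  E_3 = 64/9
V_4 = 14/9·E_3 + (4/3)²·V_3 = 156800/2187;  E_4 = 256/27
V_5 = 14/9·E_4 + (4/3)²·V_4 = 2799104/19683;  E_5 = 1024/81
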